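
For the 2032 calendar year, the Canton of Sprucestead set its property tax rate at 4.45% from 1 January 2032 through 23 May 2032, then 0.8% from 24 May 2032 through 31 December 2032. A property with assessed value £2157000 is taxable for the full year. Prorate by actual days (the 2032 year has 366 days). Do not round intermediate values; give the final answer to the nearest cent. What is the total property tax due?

1 January – 23 May 2032: 144 days at 4.45% → £2157000 × 4.45% × 144/366 = £37765.1803
24 May – 31 December 2032: 222 days at 0.8% → £2157000 × 0.8% × 222/366 = £10466.7541
Total = £48231.9344

£48231.93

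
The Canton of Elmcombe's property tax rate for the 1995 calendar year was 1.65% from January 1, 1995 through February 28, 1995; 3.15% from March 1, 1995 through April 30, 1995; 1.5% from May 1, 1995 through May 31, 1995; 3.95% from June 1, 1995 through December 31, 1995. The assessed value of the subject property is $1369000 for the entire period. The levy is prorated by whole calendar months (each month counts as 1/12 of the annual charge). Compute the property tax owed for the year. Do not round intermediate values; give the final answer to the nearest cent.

January 1 – February 28, 1995: 2 months at 1.65% → $1369000 × 1.65% × 2/12 = $3764.7500
March 1 – April 30, 1995: 2 months at 3.15% → $1369000 × 3.15% × 2/12 = $7187.2500
May 1 – May 31, 1995: 1 month at 1.5% → $1369000 × 1.5% × 1/12 = $1711.2500
June 1 – December 31, 1995: 7 months at 3.95% → $1369000 × 3.95% × 7/12 = $31544.0417
Total = $44207.2917

$44207.29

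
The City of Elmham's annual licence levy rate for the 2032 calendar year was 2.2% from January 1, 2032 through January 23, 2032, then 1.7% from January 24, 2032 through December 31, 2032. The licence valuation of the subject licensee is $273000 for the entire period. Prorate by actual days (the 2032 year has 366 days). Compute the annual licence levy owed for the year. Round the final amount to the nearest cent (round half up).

$4726.78

January 1 – January 23, 2032: 23 days at 2.2% → $273000 × 2.2% × 23/366 = $377.4262
January 24 – December 31, 2032: 343 days at 1.7% → $273000 × 1.7% × 343/366 = $4349.3525
Total = $4726.7787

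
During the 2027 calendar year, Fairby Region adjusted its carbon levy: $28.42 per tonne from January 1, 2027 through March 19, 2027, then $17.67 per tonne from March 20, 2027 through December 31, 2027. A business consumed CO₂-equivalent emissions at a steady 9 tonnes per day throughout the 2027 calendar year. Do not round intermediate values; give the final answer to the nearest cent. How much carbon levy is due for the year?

$65,592.45

January 1 – March 19, 2027: 78 days × 9 tonnes/day = 702 tonnes at $28.42/tonne → $19,950.84
March 20 – December 31, 2027: 287 days × 9 tonnes/day = 2,583 tonnes at $17.67/tonne → $45,641.61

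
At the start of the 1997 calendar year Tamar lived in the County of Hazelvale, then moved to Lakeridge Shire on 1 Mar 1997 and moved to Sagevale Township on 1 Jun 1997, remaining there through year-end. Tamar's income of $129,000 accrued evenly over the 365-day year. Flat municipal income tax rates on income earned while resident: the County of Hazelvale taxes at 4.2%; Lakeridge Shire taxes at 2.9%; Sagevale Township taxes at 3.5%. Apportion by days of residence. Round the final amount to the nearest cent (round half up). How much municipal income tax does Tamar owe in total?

$4,465.87

The County of Hazelvale, 1 Jan – 28 Feb 1997: 59 days → $129,000 × 4.2% × 59/365 = $875.7863
Lakeridge Shire, 1 Mar – 31 May 1997: 92 days → $129,000 × 2.9% × 92/365 = $942.9370
Sagevale Township, 1 Jun – 31 Dec 1997: 214 days → $129,000 × 3.5% × 214/365 = $2,647.1507
Total = $4,465.8740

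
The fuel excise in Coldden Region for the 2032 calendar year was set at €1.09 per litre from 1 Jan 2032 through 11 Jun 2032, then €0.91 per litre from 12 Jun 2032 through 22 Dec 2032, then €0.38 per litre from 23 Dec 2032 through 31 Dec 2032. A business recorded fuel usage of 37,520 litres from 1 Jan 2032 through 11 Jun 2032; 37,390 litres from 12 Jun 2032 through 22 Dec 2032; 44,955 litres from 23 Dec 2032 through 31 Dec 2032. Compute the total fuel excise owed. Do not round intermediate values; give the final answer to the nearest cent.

€92,004.60

1 Jan – 11 Jun 2032: 37,520 litres at €1.09/litre → €40,896.80
12 Jun – 22 Dec 2032: 37,390 litres at €0.91/litre → €34,024.90
23 Dec – 31 Dec 2032: 44,955 litres at €0.38/litre → €17,082.90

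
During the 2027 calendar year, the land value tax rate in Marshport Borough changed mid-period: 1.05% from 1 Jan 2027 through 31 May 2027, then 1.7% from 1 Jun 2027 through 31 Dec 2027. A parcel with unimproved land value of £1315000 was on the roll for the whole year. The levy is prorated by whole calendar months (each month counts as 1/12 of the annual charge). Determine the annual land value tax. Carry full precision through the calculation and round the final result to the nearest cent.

£18793.54

1 Jan – 31 May 2027: 5 months at 1.05% → £1315000 × 1.05% × 5/12 = £5753.1250
1 Jun – 31 Dec 2027: 7 months at 1.7% → £1315000 × 1.7% × 7/12 = £13040.4167
Total = £18793.5417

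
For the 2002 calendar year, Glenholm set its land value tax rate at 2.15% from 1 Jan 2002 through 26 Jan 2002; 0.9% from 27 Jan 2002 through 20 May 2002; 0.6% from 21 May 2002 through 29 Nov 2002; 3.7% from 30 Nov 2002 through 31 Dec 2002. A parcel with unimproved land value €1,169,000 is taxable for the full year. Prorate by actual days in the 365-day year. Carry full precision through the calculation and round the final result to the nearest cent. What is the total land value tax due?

€12,577.16

1 Jan – 26 Jan 2002: 26 days at 2.15% → €1,169,000 × 2.15% × 26/365 = €1,790.3315
27 Jan – 20 May 2002: 114 days at 0.9% → €1,169,000 × 0.9% × 114/365 = €3,286.0110
21 May – 29 Nov 2002: 193 days at 0.6% → €1,169,000 × 0.6% × 193/365 = €3,708.7726
30 Nov – 31 Dec 2002: 32 days at 3.7% → €1,169,000 × 3.7% × 32/365 = €3,792.0438
Total = €12,577.1589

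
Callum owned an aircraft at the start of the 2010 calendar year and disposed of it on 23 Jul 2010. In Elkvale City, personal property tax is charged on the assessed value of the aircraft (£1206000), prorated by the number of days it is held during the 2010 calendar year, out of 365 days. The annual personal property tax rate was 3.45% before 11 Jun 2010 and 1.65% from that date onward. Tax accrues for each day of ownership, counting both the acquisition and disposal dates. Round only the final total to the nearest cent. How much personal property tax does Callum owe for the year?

£20696.94

1 Jan – 10 Jun 2010: 161 days at 3.45% → £1206000 × 3.45% × 161/365 = £18352.6767
11 Jun – 23 Jul 2010: 43 days at 1.65% → £1206000 × 1.65% × 43/365 = £2344.2658
Total = £20696.9425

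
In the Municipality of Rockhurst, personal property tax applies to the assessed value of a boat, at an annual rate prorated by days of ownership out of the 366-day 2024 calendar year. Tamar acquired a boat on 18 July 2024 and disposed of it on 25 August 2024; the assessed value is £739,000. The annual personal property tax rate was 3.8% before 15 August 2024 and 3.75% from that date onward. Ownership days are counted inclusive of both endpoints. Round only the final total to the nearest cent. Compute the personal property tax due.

18 July – 14 August 2024: 28 days at 3.8% → £739,000 × 3.8% × 28/366 = £2,148.3497
15 August – 25 August 2024: 11 days at 3.75% → £739,000 × 3.75% × 11/366 = £832.8893
Total = £2,981.2391

£2,981.24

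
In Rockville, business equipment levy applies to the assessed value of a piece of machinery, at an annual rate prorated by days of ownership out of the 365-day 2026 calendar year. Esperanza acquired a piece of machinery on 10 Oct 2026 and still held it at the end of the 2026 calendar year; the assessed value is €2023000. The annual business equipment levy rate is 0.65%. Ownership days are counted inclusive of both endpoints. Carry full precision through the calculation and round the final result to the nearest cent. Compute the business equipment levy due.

Days held (10 Oct – 31 Dec 2026): 83 out of 365
Tax = €2023000 × 0.65% × 83/365 = €2990.1603

€2990.16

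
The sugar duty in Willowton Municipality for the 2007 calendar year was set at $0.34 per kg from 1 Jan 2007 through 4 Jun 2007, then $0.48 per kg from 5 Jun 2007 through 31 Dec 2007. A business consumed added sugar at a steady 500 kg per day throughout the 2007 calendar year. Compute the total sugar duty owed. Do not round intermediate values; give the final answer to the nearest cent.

$76,750.00

1 Jan – 4 Jun 2007: 155 days × 500 kg/day = 77,500 kg at $0.34/kg → $26,350.00
5 Jun – 31 Dec 2007: 210 days × 500 kg/day = 105,000 kg at $0.48/kg → $50,400.00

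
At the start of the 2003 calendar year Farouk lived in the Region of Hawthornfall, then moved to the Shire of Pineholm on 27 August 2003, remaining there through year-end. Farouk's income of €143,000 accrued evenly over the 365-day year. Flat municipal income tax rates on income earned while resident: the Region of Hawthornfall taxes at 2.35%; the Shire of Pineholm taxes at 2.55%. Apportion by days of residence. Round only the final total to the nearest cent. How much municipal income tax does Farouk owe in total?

The Region of Hawthornfall, 1 January – 26 August 2003: 238 days → €143,000 × 2.35% × 238/365 = €2,191.2301
The Shire of Pineholm, 27 August – 31 December 2003: 127 days → €143,000 × 2.55% × 127/365 = €1,268.7822
Total = €3,460.0123

€3,460.01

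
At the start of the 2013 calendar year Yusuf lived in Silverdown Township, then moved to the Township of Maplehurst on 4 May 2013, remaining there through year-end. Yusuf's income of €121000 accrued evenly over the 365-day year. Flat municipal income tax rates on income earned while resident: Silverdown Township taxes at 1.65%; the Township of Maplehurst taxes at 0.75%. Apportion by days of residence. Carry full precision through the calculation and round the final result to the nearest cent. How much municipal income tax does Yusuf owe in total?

Silverdown Township, 1 January – 3 May 2013: 123 days → €121000 × 1.65% × 123/365 = €672.7932
The Township of Maplehurst, 4 May – 31 December 2013: 242 days → €121000 × 0.75% × 242/365 = €601.6849
Total = €1274.4781

€1274.48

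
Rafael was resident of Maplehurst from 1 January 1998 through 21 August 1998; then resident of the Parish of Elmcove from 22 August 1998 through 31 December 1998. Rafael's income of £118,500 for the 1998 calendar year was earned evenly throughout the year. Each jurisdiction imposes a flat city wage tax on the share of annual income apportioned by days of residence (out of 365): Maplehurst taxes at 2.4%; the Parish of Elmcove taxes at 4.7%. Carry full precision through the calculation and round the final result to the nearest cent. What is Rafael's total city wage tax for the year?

Maplehurst, 1 January – 21 August 1998: 233 days → £118,500 × 2.4% × 233/365 = £1,815.4849
The Parish of Elmcove, 22 August – 31 December 1998: 132 days → £118,500 × 4.7% × 132/365 = £2,014.1753
Total = £3,829.6603

£3,829.66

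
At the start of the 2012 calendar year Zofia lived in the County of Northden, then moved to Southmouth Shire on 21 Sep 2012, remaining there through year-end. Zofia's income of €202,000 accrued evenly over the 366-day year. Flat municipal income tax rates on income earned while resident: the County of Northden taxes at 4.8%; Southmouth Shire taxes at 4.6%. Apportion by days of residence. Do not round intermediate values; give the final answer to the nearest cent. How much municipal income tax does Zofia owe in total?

€9,583.41

The County of Northden, 1 Jan – 20 Sep 2012: 264 days → €202,000 × 4.8% × 264/366 = €6,993.8361
Southmouth Shire, 21 Sep – 31 Dec 2012: 102 days → €202,000 × 4.6% × 102/366 = €2,589.5738
Total = €9,583.4098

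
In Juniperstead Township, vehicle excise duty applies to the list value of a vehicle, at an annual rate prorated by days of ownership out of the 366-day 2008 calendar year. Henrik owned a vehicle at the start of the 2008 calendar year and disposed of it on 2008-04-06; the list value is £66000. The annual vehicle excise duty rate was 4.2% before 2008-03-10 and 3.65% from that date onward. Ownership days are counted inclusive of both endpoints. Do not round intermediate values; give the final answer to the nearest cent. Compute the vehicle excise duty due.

£706.89

2008-01-01 to 2008-03-09: 69 days at 4.2% → £66000 × 4.2% × 69/366 = £522.5902
2008-03-10 to 2008-04-06: 28 days at 3.65% → £66000 × 3.65% × 28/366 = £184.2951
Total = £706.8852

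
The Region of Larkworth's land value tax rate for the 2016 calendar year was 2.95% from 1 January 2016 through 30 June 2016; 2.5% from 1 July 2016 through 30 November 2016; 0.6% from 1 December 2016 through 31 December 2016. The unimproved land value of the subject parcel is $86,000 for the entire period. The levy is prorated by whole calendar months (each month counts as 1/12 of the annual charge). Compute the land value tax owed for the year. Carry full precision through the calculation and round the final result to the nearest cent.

$2,207.33

1 January – 30 June 2016: 6 months at 2.95% → $86,000 × 2.95% × 6/12 = $1,268.5000
1 July – 30 November 2016: 5 months at 2.5% → $86,000 × 2.5% × 5/12 = $895.8333
1 December – 31 December 2016: 1 month at 0.6% → $86,000 × 0.6% × 1/12 = $43.0000
Total = $2,207.3333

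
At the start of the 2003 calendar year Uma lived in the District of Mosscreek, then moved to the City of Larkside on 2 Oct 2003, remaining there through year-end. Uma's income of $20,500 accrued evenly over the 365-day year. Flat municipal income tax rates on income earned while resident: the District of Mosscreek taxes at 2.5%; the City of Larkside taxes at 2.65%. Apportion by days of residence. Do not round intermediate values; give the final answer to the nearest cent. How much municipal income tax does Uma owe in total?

The District of Mosscreek, 1 Jan – 1 Oct 2003: 274 days → $20,500 × 2.5% × 274/365 = $384.7260
The City of Larkside, 2 Oct – 31 Dec 2003: 91 days → $20,500 × 2.65% × 91/365 = $135.4404
Total = $520.1664

$520.17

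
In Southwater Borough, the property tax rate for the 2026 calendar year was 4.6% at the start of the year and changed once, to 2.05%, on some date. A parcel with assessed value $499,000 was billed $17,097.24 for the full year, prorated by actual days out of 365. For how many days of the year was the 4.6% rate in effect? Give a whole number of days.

197 days

Let d = days at the first rate; then 365 − d days at the second rate.
$499,000 × [4.6%·d + 2.05%·(365−d)] / 365 = $17,097.24
Solving gives d = 197, so the new rate took effect on 17 Jul 2026.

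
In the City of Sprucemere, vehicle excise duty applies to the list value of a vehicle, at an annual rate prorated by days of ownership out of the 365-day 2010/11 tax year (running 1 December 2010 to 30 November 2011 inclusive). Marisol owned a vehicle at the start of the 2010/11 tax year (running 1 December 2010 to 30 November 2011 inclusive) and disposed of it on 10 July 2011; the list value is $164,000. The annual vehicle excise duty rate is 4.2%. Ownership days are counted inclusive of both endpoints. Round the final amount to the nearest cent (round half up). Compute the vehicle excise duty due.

$4,189.41

Days held (1 December 2010 – 10 July 2011): 222 out of 365
Tax = $164,000 × 4.2% × 222/365 = $4,189.4137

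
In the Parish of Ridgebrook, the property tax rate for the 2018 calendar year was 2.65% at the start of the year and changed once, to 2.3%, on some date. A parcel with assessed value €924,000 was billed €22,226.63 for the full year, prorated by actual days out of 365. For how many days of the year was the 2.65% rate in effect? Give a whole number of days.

110 days

Let d = days at the first rate; then 365 − d days at the second rate.
€924,000 × [2.65%·d + 2.3%·(365−d)] / 365 = €22,226.63
Solving gives d = 110, so the new rate took effect on 21 Apr 2018.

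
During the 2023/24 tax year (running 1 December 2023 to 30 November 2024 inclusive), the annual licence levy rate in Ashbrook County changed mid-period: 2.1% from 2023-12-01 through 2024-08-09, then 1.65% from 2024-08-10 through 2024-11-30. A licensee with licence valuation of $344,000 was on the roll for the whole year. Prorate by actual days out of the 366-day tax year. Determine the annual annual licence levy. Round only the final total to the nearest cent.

2023-12-01 to 2024-08-09: 253 days at 2.1% → $344,000 × 2.1% × 253/366 = $4,993.6393
2024-08-10 to 2024-11-30: 113 days at 1.65% → $344,000 × 1.65% × 113/366 = $1,752.4262
Total = $6,746.0656

$6,746.07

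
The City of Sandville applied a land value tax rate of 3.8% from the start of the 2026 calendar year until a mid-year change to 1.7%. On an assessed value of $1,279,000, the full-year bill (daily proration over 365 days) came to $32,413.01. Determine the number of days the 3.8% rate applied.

145 days

Let d = days at the first rate; then 365 − d days at the second rate.
$1,279,000 × [3.8%·d + 1.7%·(365−d)] / 365 = $32,413.01
Solving gives d = 145, so the new rate took effect on May 26, 2026.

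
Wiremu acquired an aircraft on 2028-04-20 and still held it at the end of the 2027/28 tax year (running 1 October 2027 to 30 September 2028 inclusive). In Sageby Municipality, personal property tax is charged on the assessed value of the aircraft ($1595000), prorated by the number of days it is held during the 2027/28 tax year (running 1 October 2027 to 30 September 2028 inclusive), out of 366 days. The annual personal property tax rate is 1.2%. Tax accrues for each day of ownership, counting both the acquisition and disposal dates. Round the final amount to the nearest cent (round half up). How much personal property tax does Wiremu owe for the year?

$8576.39

Days held (2028-04-20 to 2028-09-30): 164 out of 366
Tax = $1595000 × 1.2% × 164/366 = $8576.3934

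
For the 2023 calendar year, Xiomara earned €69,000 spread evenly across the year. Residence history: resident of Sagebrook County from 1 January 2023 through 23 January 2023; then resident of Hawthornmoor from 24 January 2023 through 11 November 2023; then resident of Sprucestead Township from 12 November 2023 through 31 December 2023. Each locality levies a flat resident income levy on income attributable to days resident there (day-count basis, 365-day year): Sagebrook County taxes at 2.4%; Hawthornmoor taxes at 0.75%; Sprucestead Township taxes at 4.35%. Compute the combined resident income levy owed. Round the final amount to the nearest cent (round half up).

€929.52

Sagebrook County, 1 January – 23 January 2023: 23 days → €69,000 × 2.4% × 23/365 = €104.3507
Hawthornmoor, 24 January – 11 November 2023: 292 days → €69,000 × 0.75% × 292/365 = €414.0000
Sprucestead Township, 12 November – 31 December 2023: 50 days → €69,000 × 4.35% × 50/365 = €411.1644
Total = €929.5151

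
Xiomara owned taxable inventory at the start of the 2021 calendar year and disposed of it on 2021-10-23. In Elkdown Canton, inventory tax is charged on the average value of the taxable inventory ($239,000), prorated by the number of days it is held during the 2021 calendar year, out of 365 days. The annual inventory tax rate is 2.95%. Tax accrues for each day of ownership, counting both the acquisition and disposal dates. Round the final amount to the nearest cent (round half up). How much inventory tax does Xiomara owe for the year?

Days held (2021-01-01 to 2021-10-23): 296 out of 365
Tax = $239,000 × 2.95% × 296/365 = $5,717.6658

$5,717.67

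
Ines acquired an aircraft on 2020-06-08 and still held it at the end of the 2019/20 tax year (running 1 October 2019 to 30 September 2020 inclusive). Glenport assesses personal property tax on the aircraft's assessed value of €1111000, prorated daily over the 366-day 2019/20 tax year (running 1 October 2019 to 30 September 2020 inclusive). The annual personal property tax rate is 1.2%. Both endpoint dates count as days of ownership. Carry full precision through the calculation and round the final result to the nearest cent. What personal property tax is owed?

€4189.02

Days held (2020-06-08 to 2020-09-30): 115 out of 366
Tax = €1111000 × 1.2% × 115/366 = €4189.0164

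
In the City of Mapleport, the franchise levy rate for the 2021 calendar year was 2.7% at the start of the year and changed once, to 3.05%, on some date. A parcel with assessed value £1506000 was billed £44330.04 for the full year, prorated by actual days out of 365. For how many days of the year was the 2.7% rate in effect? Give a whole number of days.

111 days

Let d = days at the first rate; then 365 − d days at the second rate.
£1506000 × [2.7%·d + 3.05%·(365−d)] / 365 = £44330.04
Solving gives d = 111, so the new rate took effect on 22 April 2021.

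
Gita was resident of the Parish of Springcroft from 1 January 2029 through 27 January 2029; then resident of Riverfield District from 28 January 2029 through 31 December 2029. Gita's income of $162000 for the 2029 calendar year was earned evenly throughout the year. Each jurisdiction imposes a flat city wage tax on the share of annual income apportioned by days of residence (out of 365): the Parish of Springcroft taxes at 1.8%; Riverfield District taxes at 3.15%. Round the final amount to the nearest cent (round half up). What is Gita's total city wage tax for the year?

The Parish of Springcroft, 1 January – 27 January 2029: 27 days → $162000 × 1.8% × 27/365 = $215.7041
Riverfield District, 28 January – 31 December 2029: 338 days → $162000 × 3.15% × 338/365 = $4725.5178
Total = $4941.2219

$4941.22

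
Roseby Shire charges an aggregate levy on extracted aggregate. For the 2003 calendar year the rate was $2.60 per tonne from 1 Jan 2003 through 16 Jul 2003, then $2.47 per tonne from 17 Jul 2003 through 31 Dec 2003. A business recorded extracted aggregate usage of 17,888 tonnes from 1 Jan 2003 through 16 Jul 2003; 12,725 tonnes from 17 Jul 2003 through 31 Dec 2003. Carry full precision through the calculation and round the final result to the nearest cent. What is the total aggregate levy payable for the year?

$77939.55

1 Jan – 16 Jul 2003: 17,888 tonnes at $2.60/tonne → $46508.80
17 Jul – 31 Dec 2003: 12,725 tonnes at $2.47/tonne → $31430.75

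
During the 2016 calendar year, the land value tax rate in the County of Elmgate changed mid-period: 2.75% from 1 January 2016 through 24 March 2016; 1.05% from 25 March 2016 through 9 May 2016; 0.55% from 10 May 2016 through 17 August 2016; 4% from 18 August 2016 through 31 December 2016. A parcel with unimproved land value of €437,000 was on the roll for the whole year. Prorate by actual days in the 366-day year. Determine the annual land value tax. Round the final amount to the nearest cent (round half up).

€10,486.81

1 January – 24 March 2016: 84 days at 2.75% → €437,000 × 2.75% × 84/366 = €2,758.1148
25 March – 9 May 2016: 46 days at 1.05% → €437,000 × 1.05% × 46/366 = €576.6967
10 May – 17 August 2016: 100 days at 0.55% → €437,000 × 0.55% × 100/366 = €656.6940
18 August – 31 December 2016: 136 days at 4% → €437,000 × 4% × 136/366 = €6,495.3005
Total = €10,486.8060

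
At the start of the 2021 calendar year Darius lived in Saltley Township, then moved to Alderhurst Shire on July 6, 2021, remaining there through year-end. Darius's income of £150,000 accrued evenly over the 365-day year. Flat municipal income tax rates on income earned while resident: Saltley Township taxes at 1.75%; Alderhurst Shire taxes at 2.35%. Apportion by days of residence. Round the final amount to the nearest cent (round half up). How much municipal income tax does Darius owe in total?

Saltley Township, January 1 – July 5, 2021: 186 days → £150,000 × 1.75% × 186/365 = £1,337.6712
Alderhurst Shire, July 6 – December 31, 2021: 179 days → £150,000 × 2.35% × 179/365 = £1,728.6986
Total = £3,066.3699

£3,066.37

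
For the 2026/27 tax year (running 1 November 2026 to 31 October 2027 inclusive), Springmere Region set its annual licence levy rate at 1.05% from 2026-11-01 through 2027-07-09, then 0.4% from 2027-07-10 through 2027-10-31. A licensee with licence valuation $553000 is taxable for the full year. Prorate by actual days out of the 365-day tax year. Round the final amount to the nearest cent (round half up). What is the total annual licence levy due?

2026-11-01 to 2027-07-09: 251 days at 1.05% → $553000 × 1.05% × 251/365 = $3992.9630
2027-07-10 to 2027-10-31: 114 days at 0.4% → $553000 × 0.4% × 114/365 = $690.8712
Total = $4683.8342

$4683.83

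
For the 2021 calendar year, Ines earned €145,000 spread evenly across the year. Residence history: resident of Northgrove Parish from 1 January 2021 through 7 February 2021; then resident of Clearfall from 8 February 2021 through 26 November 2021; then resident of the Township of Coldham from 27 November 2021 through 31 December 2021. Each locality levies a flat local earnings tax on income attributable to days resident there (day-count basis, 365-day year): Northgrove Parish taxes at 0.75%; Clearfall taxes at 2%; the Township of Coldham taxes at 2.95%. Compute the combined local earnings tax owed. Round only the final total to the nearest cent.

€2,843.39

Northgrove Parish, 1 January – 7 February 2021: 38 days → €145,000 × 0.75% × 38/365 = €113.2192
Clearfall, 8 February – 26 November 2021: 292 days → €145,000 × 2% × 292/365 = €2,320.0000
The Township of Coldham, 27 November – 31 December 2021: 35 days → €145,000 × 2.95% × 35/365 = €410.1712
Total = €2,843.3904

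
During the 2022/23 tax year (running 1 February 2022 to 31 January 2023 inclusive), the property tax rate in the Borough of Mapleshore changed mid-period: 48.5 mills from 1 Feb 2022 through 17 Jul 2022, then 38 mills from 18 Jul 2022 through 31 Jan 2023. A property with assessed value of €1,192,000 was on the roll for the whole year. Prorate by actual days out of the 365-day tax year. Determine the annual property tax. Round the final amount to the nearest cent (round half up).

1 Feb – 17 Jul 2022: 167 days at 48.5 mills → €1,192,000 × 4.85% × 167/365 = €26,450.9699
18 Jul 2022 – 31 Jan 2023: 198 days at 38 mills → €1,192,000 × 3.8% × 198/365 = €24,571.5288
Total = €51,022.4986

€51,022.50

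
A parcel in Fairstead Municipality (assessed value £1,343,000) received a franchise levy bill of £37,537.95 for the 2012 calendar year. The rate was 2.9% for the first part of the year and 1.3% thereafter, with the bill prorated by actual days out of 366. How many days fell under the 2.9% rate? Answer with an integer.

Let d = days at the first rate; then 366 − d days at the second rate.
£1,343,000 × [2.9%·d + 1.3%·(366−d)] / 366 = £37,537.95
Solving gives d = 342, so the new rate took effect on 8 Dec 2012.

342 days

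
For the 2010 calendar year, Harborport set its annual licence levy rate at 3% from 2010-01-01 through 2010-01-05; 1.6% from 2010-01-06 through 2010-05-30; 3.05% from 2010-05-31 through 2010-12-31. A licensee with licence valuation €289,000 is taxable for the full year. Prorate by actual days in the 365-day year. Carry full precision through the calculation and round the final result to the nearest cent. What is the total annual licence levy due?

2010-01-01 to 2010-01-05: 5 days at 3% → €289,000 × 3% × 5/365 = €118.7671
2010-01-06 to 2010-05-30: 145 days at 1.6% → €289,000 × 1.6% × 145/365 = €1,836.9315
2010-05-31 to 2010-12-31: 215 days at 3.05% → €289,000 × 3.05% × 215/365 = €5,192.1027
Total = €7,147.8014

€7,147.80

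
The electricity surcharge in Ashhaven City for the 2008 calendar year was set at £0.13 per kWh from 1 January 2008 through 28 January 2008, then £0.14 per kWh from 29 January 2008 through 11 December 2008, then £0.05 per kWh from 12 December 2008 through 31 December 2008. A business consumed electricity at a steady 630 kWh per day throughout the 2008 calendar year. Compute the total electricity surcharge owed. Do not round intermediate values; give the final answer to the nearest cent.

£30,970.80

1 January – 28 January 2008: 28 days × 630 kWh/day = 17,640 kWh at £0.13/kWh → £2,293.20
29 January – 11 December 2008: 318 days × 630 kWh/day = 200,340 kWh at £0.14/kWh → £28,047.60
12 December – 31 December 2008: 20 days × 630 kWh/day = 12,600 kWh at £0.05/kWh → £630.00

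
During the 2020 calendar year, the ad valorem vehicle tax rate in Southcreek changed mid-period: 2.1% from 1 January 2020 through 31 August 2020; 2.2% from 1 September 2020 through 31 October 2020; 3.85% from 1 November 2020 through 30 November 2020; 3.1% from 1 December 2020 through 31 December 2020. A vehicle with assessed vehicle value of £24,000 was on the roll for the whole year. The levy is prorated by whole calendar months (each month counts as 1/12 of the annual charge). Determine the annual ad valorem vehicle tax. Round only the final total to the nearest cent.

1 January – 31 August 2020: 8 months at 2.1% → £24,000 × 2.1% × 8/12 = £336.0000
1 September – 31 October 2020: 2 months at 2.2% → £24,000 × 2.2% × 2/12 = £88.0000
1 November – 30 November 2020: 1 month at 3.85% → £24,000 × 3.85% × 1/12 = £77.0000
1 December – 31 December 2020: 1 month at 3.1% → £24,000 × 3.1% × 1/12 = £62.0000
Total = £563.0000

£563.00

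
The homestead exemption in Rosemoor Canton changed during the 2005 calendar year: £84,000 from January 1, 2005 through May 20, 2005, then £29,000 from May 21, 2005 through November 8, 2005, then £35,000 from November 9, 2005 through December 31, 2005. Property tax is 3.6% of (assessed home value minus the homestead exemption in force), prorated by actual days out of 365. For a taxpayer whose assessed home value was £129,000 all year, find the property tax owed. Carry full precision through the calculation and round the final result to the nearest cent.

January 1 – May 20, 2005: 140 days, exemption £84,000 → (£129,000 − £84,000) × 3.6% × 140/365 = £621.3699
May 21 – November 8, 2005: 172 days, exemption £29,000 → (£129,000 − £29,000) × 3.6% × 172/365 = £1,696.4384
November 9 – December 31, 2005: 53 days, exemption £35,000 → (£129,000 − £35,000) × 3.6% × 53/365 = £491.3753
Total = £2,809.1836

£2,809.18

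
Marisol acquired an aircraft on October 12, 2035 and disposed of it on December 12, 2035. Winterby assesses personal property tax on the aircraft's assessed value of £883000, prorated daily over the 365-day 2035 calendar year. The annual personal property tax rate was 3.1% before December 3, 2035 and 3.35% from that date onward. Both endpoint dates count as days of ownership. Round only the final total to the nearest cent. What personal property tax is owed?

October 12 – December 2, 2035: 52 days at 3.1% → £883000 × 3.1% × 52/365 = £3899.7151
December 3 – December 12, 2035: 10 days at 3.35% → £883000 × 3.35% × 10/365 = £810.4247
Total = £4710.1397

£4710.14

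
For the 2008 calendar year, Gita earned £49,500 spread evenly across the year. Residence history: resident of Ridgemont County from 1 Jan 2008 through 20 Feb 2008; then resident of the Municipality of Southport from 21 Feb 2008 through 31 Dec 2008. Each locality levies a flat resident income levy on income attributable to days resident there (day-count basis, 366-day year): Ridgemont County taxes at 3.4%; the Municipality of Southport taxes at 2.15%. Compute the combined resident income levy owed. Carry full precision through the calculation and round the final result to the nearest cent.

Ridgemont County, 1 Jan – 20 Feb 2008: 51 days → £49,500 × 3.4% × 51/366 = £234.5164
The Municipality of Southport, 21 Feb – 31 Dec 2008: 315 days → £49,500 × 2.15% × 315/366 = £915.9529
Total = £1,150.4693

£1,150.47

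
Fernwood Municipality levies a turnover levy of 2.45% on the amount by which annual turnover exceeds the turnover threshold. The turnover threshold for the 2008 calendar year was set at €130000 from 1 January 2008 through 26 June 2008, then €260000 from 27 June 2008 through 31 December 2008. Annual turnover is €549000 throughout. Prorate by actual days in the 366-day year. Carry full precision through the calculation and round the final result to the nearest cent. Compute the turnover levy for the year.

1 January – 26 June 2008: 178 days, exemption €130000 → (€549000 − €130000) × 2.45% × 178/366 = €4992.5109
27 June – 31 December 2008: 188 days, exemption €260000 → (€549000 − €260000) × 2.45% × 188/366 = €3636.9781
Total = €8629.4891

€8629.49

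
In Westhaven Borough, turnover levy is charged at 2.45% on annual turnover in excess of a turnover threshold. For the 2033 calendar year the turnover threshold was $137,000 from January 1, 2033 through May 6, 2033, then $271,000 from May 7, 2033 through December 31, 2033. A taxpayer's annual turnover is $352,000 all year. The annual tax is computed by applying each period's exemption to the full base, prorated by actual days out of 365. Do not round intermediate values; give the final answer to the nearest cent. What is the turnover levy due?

$3,117.81

January 1 – May 6, 2033: 126 days, exemption $137,000 → ($352,000 − $137,000) × 2.45% × 126/365 = $1,818.3699
May 7 – December 31, 2033: 239 days, exemption $271,000 → ($352,000 − $271,000) × 2.45% × 239/365 = $1,299.4397
Total = $3,117.8096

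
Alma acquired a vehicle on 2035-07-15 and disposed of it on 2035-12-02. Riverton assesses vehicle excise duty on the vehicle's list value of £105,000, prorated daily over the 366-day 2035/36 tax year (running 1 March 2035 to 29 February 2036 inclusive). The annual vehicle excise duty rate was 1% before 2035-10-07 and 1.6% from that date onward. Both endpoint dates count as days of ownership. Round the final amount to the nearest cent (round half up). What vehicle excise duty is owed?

2035-07-15 to 2035-10-06: 84 days at 1% → £105,000 × 1% × 84/366 = £240.9836
2035-10-07 to 2035-12-02: 57 days at 1.6% → £105,000 × 1.6% × 57/366 = £261.6393
Total = £502.6230

£502.62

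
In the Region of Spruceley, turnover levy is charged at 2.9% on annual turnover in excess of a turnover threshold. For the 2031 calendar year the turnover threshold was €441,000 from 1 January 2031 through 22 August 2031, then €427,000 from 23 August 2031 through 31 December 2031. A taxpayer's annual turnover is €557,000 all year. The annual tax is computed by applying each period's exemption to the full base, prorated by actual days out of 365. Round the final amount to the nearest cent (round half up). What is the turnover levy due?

€3,509.72

1 January – 22 August 2031: 234 days, exemption €441,000 → (€557,000 − €441,000) × 2.9% × 234/365 = €2,156.6466
23 August – 31 December 2031: 131 days, exemption €427,000 → (€557,000 − €427,000) × 2.9% × 131/365 = €1,353.0685
Total = €3,509.7151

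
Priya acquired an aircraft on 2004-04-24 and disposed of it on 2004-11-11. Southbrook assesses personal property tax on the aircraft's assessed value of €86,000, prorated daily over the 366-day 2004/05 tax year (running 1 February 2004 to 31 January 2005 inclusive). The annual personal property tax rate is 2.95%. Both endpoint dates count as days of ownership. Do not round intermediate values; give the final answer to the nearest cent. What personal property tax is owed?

€1,400.20

Days held (2004-04-24 to 2004-11-11): 202 out of 366
Tax = €86,000 × 2.95% × 202/366 = €1,400.2022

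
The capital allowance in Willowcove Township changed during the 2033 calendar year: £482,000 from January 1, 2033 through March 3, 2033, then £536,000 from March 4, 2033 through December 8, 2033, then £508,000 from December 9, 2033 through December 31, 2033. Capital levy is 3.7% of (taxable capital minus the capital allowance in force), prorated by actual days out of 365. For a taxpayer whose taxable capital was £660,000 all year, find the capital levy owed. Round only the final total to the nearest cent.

£4,992.67

January 1 – March 3, 2033: 62 days, exemption £482,000 → (£660,000 − £482,000) × 3.7% × 62/365 = £1,118.7178
March 4 – December 8, 2033: 280 days, exemption £536,000 → (£660,000 − £536,000) × 3.7% × 280/365 = £3,519.5616
December 9 – December 31, 2033: 23 days, exemption £508,000 → (£660,000 − £508,000) × 3.7% × 23/365 = £354.3890
Total = £4,992.6685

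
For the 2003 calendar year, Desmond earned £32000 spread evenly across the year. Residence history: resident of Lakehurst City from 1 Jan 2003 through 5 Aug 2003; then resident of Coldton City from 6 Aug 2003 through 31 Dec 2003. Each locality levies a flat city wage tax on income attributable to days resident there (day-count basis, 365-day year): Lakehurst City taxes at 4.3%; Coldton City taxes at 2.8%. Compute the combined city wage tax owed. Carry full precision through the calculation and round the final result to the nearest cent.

£1181.37

Lakehurst City, 1 Jan – 5 Aug 2003: 217 days → £32000 × 4.3% × 217/365 = £818.0603
Coldton City, 6 Aug – 31 Dec 2003: 148 days → £32000 × 2.8% × 148/365 = £363.3096
Total = £1181.3699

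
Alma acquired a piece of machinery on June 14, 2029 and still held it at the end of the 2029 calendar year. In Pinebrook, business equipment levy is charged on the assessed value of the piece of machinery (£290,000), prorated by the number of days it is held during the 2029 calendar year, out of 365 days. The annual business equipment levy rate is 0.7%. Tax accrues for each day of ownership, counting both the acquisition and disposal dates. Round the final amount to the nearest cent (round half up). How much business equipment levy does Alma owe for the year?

Days held (June 14 – December 31, 2029): 201 out of 365
Tax = £290,000 × 0.7% × 201/365 = £1,117.8904

£1,117.89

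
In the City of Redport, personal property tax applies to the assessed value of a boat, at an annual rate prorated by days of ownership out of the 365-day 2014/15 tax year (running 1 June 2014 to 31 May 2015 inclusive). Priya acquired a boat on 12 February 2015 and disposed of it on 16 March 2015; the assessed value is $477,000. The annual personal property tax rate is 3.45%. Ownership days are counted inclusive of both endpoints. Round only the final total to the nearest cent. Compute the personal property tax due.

Days held (12 February – 16 March 2015): 33 out of 365
Tax = $477,000 × 3.45% × 33/365 = $1,487.8479

$1,487.85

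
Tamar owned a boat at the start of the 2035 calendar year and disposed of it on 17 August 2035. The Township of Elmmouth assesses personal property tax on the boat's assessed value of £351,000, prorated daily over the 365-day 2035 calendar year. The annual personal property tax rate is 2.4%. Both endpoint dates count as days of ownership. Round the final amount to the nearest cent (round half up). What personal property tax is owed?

£5,285.19

Days held (1 January – 17 August 2035): 229 out of 365
Tax = £351,000 × 2.4% × 229/365 = £5,285.1945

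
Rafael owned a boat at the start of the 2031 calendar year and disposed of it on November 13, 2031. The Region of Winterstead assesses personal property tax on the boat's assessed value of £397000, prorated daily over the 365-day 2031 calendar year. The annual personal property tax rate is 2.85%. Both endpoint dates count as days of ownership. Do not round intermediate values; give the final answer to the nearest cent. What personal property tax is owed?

£9826.57

Days held (January 1 – November 13, 2031): 317 out of 365
Tax = £397000 × 2.85% × 317/365 = £9826.5658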